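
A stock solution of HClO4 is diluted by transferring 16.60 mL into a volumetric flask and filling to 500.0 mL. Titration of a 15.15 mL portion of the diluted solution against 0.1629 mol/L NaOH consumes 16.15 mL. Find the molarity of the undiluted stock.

5.23 M

n(NaOH) = 0.1629 x 0.01615 = 0.002631 mol.
n(HClO4) in the aliquot = 0.002631 mol.
[diluted HClO4] = 0.002631 / 0.01515 = 0.1737 M.
Dilution factor = 500.0/16.60 = 30.12, so [stock] = 0.1737 x 30.12 = 5.23 M.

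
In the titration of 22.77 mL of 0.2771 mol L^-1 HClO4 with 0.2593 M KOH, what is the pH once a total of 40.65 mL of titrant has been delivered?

n(acid) = 0.2771 x 0.02277 = 0.006310 mol; n(KOH) added = 0.2593 x 0.04065 = 0.01054 mol.
Base is in excess by 0.01054 - 0.006310 = 0.004231 mol in a total volume of 0.06342 L.
[OH^-] = 0.004231/0.06342 = 0.06671 M, so pOH = 1.18 and pH = 14.00 - 1.18 = 12.82.

12.82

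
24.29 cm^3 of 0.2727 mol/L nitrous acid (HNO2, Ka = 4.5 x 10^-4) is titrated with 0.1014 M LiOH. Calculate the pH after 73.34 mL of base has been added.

n(acid) = 0.2727 x 0.02429 = 0.006624 mol; n(LiOH) added = 0.1014 x 0.07334 = 0.007437 mol.
Base is in excess by 0.007437 - 0.006624 = 0.0008128 mol in a total volume of 0.09763 L.
[OH^-] = 0.0008128/0.09763 = 0.008325 M, so pOH = 2.08 and pH = 14.00 - 2.08 = 11.92.

11.92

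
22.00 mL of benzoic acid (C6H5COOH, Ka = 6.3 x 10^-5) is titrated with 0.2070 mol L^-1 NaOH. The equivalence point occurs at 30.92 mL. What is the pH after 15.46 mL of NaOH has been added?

15.46 mL is exactly half the equivalence volume (30.92/2), i.e. the half-equivalence point.
There, n(HA) = n(A^-), so pH = pKa = -log(6.3 x 10^-5) = 4.20.

4.20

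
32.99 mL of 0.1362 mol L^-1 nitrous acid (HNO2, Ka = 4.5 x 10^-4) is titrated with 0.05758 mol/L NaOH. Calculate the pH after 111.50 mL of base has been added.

n(acid) = 0.1362 x 0.03299 = 0.004493 mol; n(NaOH) added = 0.05758 x 0.1115 = 0.006420 mol.
Base is in excess by 0.006420 - 0.004493 = 0.001927 mol in a total volume of 0.1445 L.
[OH^-] = 0.001927/0.1445 = 0.01334 M, so pOH = 1.87 and pH = 14.00 - 1.87 = 12.13.

12.13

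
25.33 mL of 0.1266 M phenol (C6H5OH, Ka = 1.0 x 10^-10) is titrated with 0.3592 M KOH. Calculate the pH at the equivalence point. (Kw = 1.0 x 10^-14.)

11.49

n(C6H5OH) = 0.1266 x 0.02533 = 0.003207 mol; V(KOH) at equivalence = 0.003207/0.3592 = 0.008928 L.
At equivalence all the acid is converted to C6H5O-; total volume = 0.02533 + 0.008928 = 0.03426 L, so [C6H5O-] = 0.003207/0.03426 = 0.09361 M.
Kb = Kw/Ka = 1.0e-14 / 1.0 x 10^-10 = 0.000100.
[OH^-] = sqrt(Kb x [C6H5O-]) = sqrt(0.000100 x 0.09361) = 0.00306 M.
pOH = 2.51, so pH = 14.00 - 2.51 = 11.49.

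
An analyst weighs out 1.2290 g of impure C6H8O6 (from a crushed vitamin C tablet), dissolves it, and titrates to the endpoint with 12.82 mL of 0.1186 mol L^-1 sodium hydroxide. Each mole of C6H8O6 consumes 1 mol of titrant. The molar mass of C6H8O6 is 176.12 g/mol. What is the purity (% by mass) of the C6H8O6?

21.8%

n(NaOH) = 0.1186 x 0.01282 = 0.001520 mol.
n(C6H8O6) = 0.001520 / 1 = 0.001520 mol.
mass of C6H8O6 = 0.001520 x 176.12 = 0.2678 g.
% purity = 0.2678 / 1.2290 x 100 = 21.8%.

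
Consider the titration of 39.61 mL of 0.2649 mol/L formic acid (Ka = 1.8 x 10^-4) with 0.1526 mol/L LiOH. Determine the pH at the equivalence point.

n(HCOOH) = 0.2649 x 0.03961 = 0.01049 mol; V(LiOH) at equivalence = 0.01049/0.1526 = 0.06876 L.
At equivalence all the acid is converted to HCOO-; total volume = 0.03961 + 0.06876 = 0.1084 L, so [HCOO-] = 0.01049/0.1084 = 0.09682 M.
Kb = Kw/Ka = 1.0e-14 / 1.8 x 10^-4 = 5.56e-11.
[OH^-] = sqrt(Kb x [HCOO-]) = sqrt(5.56e-11 x 0.09682) = 2.32e-6 M.
pOH = 5.63, so pH = 14.00 - 5.63 = 8.37.

8.37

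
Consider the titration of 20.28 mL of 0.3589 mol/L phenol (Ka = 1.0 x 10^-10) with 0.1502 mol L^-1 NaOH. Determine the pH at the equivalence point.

n(C6H5OH) = 0.3589 x 0.02028 = 0.007278 mol; V(NaOH) at equivalence = 0.007278/0.1502 = 0.04846 L.
At equivalence all the acid is converted to C6H5O-; total volume = 0.02028 + 0.04846 = 0.06874 L, so [C6H5O-] = 0.007278/0.06874 = 0.1059 M.
Kb = Kw/Ka = 1.0e-14 / 1.0 x 10^-10 = 0.000100.
[OH^-] = sqrt(Kb x [C6H5O-]) = sqrt(0.000100 x 0.1059) = 0.00325 M.
pOH = 2.49, so pH = 14.00 - 2.49 = 11.51.

11.51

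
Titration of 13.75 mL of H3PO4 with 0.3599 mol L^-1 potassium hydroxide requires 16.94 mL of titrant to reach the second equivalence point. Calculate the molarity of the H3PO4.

0.222 M

n(KOH) = 0.3599 x 0.01694 = 0.006097 mol.
At the second equivalence point, 2 mol OH^- react per mol H3PO4, so n(H3PO4) = 0.006097 / 2 = 0.003048 mol.
[H3PO4] = 0.003048 / 0.01375 L = 0.222 M.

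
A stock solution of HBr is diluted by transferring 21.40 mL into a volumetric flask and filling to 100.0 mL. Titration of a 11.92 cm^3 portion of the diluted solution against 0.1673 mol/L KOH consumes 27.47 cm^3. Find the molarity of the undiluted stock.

n(KOH) = 0.1673 x 0.02747 = 0.004596 mol.
n(HBr) in the aliquot = 0.004596 mol.
[diluted HBr] = 0.004596 / 0.01192 = 0.3855 M.
Dilution factor = 100.0/21.40 = 4.673, so [stock] = 0.3855 x 4.673 = 1.80 M.

1.80 M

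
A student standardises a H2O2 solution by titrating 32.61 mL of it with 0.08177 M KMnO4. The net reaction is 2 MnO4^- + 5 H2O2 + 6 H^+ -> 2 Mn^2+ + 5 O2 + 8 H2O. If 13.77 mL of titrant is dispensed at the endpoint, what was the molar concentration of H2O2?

0.0863 M

n(KMnO4) = 0.08177 x 0.01377 = 0.001126 mol.
From the balanced equation, 2 mol KMnO4 reacts with 5 mol H2O2, so n(H2O2) = 0.001126 x 5/2 = 0.002815 mol.
[H2O2] = 0.002815 / 0.03261 L = 0.0863 M.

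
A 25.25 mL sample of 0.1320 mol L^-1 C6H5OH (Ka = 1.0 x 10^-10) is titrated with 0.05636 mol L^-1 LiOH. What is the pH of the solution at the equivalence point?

11.30

n(C6H5OH) = 0.1320 x 0.02525 = 0.003333 mol; V(LiOH) at equivalence = 0.003333/0.05636 = 0.05914 L.
At equivalence all the acid is converted to C6H5O-; total volume = 0.02525 + 0.05914 = 0.08439 L, so [C6H5O-] = 0.003333/0.08439 = 0.03950 M.
Kb = Kw/Ka = 1.0e-14 / 1.0 x 10^-10 = 0.000100.
[OH^-] = sqrt(Kb x [C6H5O-]) = sqrt(0.000100 x 0.03950) = 0.00199 M.
pOH = 2.70, so pH = 14.00 - 2.70 = 11.30.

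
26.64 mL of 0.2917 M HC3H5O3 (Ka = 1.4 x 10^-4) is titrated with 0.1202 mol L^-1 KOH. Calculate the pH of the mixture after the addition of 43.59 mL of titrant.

Initial n(HC3H5O3) = 0.2917 x 0.02664 = 0.007771 mol.
n(KOH) added = 0.1202 x 0.04359 = 0.005240 mol, converting that many moles of HC3H5O3 to C3H5O3-.
Remaining n(HC3H5O3) = 0.002531 mol; n(C3H5O3-) = 0.005240 mol.
By Henderson-Hasselbalch, pH = pKa + log([A^-]/[HA]) = 3.85 + log(0.005240/0.002531) = 3.85 + (+0.32) = 4.17.

4.17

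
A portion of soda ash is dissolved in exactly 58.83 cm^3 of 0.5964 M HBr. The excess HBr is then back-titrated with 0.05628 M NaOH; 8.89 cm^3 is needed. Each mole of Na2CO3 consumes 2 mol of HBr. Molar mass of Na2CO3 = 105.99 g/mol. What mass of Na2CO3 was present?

1.83 g

Total n(HBr) added = 0.5964 x 0.05883 = 0.03509 mol.
n(NaOH) used = 0.05628 x 0.008890 = 0.0005003 mol, which equals the excess n(HBr).
So n(HBr) consumed by the sample = 0.03509 - 0.0005003 = 0.03459 mol.
n(Na2CO3) = 0.03459 / 2 = 0.01729 mol.
mass = 0.01729 mol x 105.99 g/mol = 1.83 g.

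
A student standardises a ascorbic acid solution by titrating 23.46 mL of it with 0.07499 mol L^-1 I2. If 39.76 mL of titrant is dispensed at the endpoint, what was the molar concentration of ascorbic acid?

0.127 M

n(I2) = 0.07499 x 0.03976 = 0.002982 mol.
From the balanced equation, 1 mol I2 reacts with 1 mol ascorbic acid, so n(ascorbic acid) = 0.002982 x 1/1 = 0.002982 mol.
[ascorbic acid] = 0.002982 / 0.02346 L = 0.127 M.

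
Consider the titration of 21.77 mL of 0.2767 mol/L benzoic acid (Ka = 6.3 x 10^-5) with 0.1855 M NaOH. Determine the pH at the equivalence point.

8.62

n(C6H5COOH) = 0.2767 x 0.02177 = 0.006024 mol; V(NaOH) at equivalence = 0.006024/0.1855 = 0.03247 L.
At equivalence all the acid is converted to C6H5COO-; total volume = 0.02177 + 0.03247 = 0.05424 L, so [C6H5COO-] = 0.006024/0.05424 = 0.1111 M.
Kb = Kw/Ka = 1.0e-14 / 6.3 x 10^-5 = 1.59e-10.
[OH^-] = sqrt(Kb x [C6H5COO-]) = sqrt(1.59e-10 x 0.1111) = 4.20e-6 M.
pOH = 5.38, so pH = 14.00 - 5.38 = 8.62.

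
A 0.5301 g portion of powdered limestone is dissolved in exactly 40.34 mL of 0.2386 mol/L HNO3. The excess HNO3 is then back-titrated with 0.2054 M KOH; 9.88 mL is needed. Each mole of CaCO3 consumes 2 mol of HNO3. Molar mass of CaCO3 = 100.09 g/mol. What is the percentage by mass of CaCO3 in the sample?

Total n(HNO3) added = 0.2386 x 0.04034 = 0.009625 mol.
n(KOH) used = 0.2054 x 0.009880 = 0.002029 mol, which equals the excess n(HNO3).
So n(HNO3) consumed by the sample = 0.009625 - 0.002029 = 0.007596 mol.
n(CaCO3) = 0.007596 / 2 = 0.003798 mol.
mass CaCO3 = 0.003798 x 100.09 = 0.3801 g, so %CaCO3 = 0.3801/0.5301 x 100 = 71.7%.

71.7%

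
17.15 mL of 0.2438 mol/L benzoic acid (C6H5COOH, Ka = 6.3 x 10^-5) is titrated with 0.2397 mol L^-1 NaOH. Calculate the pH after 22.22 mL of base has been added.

12.46

n(acid) = 0.2438 x 0.01715 = 0.004181 mol; n(NaOH) added = 0.2397 x 0.02222 = 0.005326 mol.
Base is in excess by 0.005326 - 0.004181 = 0.001145 mol in a total volume of 0.03937 L.
[OH^-] = 0.001145/0.03937 = 0.02908 M, so pOH = 1.54 and pH = 14.00 - 1.54 = 12.46.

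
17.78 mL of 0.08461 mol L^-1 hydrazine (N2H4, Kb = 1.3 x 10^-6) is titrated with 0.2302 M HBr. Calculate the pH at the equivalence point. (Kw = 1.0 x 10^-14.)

n(N2H4) = 0.08461 x 0.01778 = 0.001504 mol; V(HBr) at equivalence = 0.001504/0.2302 = 0.006535 L.
At equivalence the base is fully converted to N2H5+; total volume = 0.02432 L, so [N2H5+] = 0.001504/0.02432 = 0.06187 M.
Ka(N2H5+) = Kw/Kb = 1.0e-14 / 1.3 x 10^-6 = 7.69e-9.
[H^+] = sqrt(Ka x [N2H5+]) = sqrt(7.69e-9 x 0.06187) = 2.18e-5 M.
pH = -log(2.18e-5) = 4.66.

4.66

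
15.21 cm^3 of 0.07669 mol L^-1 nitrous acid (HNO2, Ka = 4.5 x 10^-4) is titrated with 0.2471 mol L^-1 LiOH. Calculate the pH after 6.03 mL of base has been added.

12.18

n(acid) = 0.07669 x 0.01521 = 0.001166 mol; n(LiOH) added = 0.2471 x 0.006030 = 0.001490 mol.
Base is in excess by 0.001490 - 0.001166 = 0.0003236 mol in a total volume of 0.02124 L.
[OH^-] = 0.0003236/0.02124 = 0.01523 M, so pOH = 1.82 and pH = 14.00 - 1.82 = 12.18.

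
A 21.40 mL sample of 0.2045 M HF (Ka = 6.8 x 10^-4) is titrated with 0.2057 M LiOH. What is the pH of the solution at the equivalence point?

n(HF) = 0.2045 x 0.02140 = 0.004376 mol; V(LiOH) at equivalence = 0.004376/0.2057 = 0.02128 L.
At equivalence all the acid is converted to F-; total volume = 0.02140 + 0.02128 = 0.04268 L, so [F-] = 0.004376/0.04268 = 0.1025 M.
Kb = Kw/Ka = 1.0e-14 / 6.8 x 10^-4 = 1.47e-11.
[OH^-] = sqrt(Kb x [F-]) = sqrt(1.47e-11 x 0.1025) = 1.23e-6 M.
pOH = 5.91, so pH = 14.00 - 5.91 = 8.09.

8.09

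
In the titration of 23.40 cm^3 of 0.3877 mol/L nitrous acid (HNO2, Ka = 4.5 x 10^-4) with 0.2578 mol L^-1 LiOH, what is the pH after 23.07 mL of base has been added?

3.63

Initial n(HNO2) = 0.3877 x 0.02340 = 0.009072 mol.
n(LiOH) added = 0.2578 x 0.02307 = 0.005947 mol, converting that many moles of HNO2 to NO2-.
Remaining n(HNO2) = 0.003125 mol; n(NO2-) = 0.005947 mol.
By Henderson-Hasselbalch, pH = pKa + log([A^-]/[HA]) = 3.35 + log(0.005947/0.003125) = 3.35 + (+0.28) = 3.63.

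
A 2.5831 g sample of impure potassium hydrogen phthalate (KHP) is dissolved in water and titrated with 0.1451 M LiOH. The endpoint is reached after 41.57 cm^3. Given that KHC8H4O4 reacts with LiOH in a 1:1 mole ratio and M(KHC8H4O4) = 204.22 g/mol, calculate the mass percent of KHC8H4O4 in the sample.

47.7%

n(LiOH) = 0.1451 x 0.04157 = 0.006032 mol.
n(KHC8H4O4) = 0.006032 / 1 = 0.006032 mol.
mass of KHC8H4O4 = 0.006032 x 204.22 = 1.232 g.
% purity = 1.232 / 2.5831 x 100 = 47.7%.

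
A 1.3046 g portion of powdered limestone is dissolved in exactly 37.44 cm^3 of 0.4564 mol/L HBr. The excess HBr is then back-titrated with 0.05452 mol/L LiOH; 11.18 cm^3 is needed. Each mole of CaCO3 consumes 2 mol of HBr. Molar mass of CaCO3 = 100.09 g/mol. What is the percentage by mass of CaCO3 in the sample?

Total n(HBr) added = 0.4564 x 0.03744 = 0.01709 mol.
n(LiOH) used = 0.05452 x 0.01118 = 0.0006095 mol, which equals the excess n(HBr).
So n(HBr) consumed by the sample = 0.01709 - 0.0006095 = 0.01648 mol.
n(CaCO3) = 0.01648 / 2 = 0.008239 mol.
mass CaCO3 = 0.008239 x 100.09 = 0.8246 g, so %CaCO3 = 0.8246/1.3046 x 100 = 63.2%.

63.2%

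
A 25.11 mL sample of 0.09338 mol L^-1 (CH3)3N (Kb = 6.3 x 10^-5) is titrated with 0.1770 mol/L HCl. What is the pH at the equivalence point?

n((CH3)3N) = 0.09338 x 0.02511 = 0.002345 mol; V(HCl) at equivalence = 0.002345/0.1770 = 0.01325 L.
At equivalence the base is fully converted to (CH3)3NH+; total volume = 0.03836 L, so [(CH3)3NH+] = 0.002345/0.03836 = 0.06113 M.
Ka((CH3)3NH+) = Kw/Kb = 1.0e-14 / 6.3 x 10^-5 = 1.59e-10.
[H^+] = sqrt(Ka x [(CH3)3NH+]) = sqrt(1.59e-10 x 0.06113) = 3.11e-6 M.
pH = -log(3.11e-6) = 5.51.

5.51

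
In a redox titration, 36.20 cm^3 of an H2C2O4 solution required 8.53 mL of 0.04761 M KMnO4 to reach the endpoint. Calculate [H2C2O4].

n(KMnO4) = 0.04761 x 0.008530 = 0.0004061 mol.
From the balanced equation, 2 mol KMnO4 reacts with 5 mol H2C2O4, so n(H2C2O4) = 0.0004061 x 5/2 = 0.001015 mol.
[H2C2O4] = 0.001015 / 0.03620 L = 0.0280 M.

0.0280 M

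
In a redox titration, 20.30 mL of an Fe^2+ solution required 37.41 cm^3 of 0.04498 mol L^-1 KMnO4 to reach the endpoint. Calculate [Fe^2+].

n(KMnO4) = 0.04498 x 0.03741 = 0.001683 mol.
From the balanced equation, 1 mol KMnO4 reacts with 5 mol Fe^2+, so n(Fe^2+) = 0.001683 x 5/1 = 0.008414 mol.
[Fe^2+] = 0.008414 / 0.02030 L = 0.414 M.

0.414 M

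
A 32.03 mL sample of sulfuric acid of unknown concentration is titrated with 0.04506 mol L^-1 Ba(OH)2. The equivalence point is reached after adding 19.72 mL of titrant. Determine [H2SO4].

0.0277 M

n(Ba(OH)2) delivered = 0.04506 x 0.01972 = 0.0008886 mol.
For a 1:1 reaction, n(H2SO4) = 0.0008886 mol.
[H2SO4] = 0.0008886 mol / 0.03203 L = 0.0277 M.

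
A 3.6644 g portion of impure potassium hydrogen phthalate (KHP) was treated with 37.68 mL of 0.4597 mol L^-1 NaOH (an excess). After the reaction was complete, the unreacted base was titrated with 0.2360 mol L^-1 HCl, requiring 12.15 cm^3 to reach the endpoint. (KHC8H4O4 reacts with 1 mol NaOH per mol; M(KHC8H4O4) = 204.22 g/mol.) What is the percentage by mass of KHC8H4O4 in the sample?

80.6%

Total n(NaOH) added = 0.4597 x 0.03768 = 0.01732 mol.
n(HCl) used = 0.2360 x 0.01215 = 0.002867 mol, which equals the excess n(NaOH).
So n(NaOH) consumed by the sample = 0.01732 - 0.002867 = 0.01445 mol.
n(KHC8H4O4) = 0.01445 / 1 = 0.01445 mol.
mass KHC8H4O4 = 0.01445 x 204.22 = 2.952 g, so %KHC8H4O4 = 2.952/3.6644 x 100 = 80.6%.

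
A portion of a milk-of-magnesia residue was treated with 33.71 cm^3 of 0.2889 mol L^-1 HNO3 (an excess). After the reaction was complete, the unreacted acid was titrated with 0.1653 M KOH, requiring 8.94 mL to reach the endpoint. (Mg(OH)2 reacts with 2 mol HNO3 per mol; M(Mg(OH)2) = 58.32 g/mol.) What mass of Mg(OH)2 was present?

0.241 g

Total n(HNO3) added = 0.2889 x 0.03371 = 0.009739 mol.
n(KOH) used = 0.1653 x 0.008940 = 0.001478 mol, which equals the excess n(HNO3).
So n(HNO3) consumed by the sample = 0.009739 - 0.001478 = 0.008261 mol.
n(Mg(OH)2) = 0.008261 / 2 = 0.004131 mol.
mass = 0.004131 mol x 58.32 g/mol = 0.241 g.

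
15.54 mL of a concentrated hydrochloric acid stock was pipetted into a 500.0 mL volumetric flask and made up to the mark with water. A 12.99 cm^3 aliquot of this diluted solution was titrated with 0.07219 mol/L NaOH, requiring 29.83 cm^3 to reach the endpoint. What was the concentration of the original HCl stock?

5.33 M

n(NaOH) = 0.07219 x 0.02983 = 0.002153 mol.
n(HCl) in the aliquot = 0.002153 mol.
[diluted HCl] = 0.002153 / 0.01299 = 0.1658 M.
Dilution factor = 500.0/15.54 = 32.18, so [stock] = 0.1658 x 32.18 = 5.33 M.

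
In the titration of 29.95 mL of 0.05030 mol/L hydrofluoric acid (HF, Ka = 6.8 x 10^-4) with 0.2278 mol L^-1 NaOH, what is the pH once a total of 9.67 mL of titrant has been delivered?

12.24

n(acid) = 0.05030 x 0.02995 = 0.001506 mol; n(NaOH) added = 0.2278 x 0.009670 = 0.002203 mol.
Base is in excess by 0.002203 - 0.001506 = 0.0006963 mol in a total volume of 0.03962 L.
[OH^-] = 0.0006963/0.03962 = 0.01758 M, so pOH = 1.76 and pH = 14.00 - 1.76 = 12.24.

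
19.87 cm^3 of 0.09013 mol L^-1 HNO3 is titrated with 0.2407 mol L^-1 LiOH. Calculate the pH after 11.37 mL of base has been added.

n(acid) = 0.09013 x 0.01987 = 0.001791 mol; n(LiOH) added = 0.2407 x 0.01137 = 0.002737 mol.
Base is in excess by 0.002737 - 0.001791 = 0.0009459 mol in a total volume of 0.03124 L.
[OH^-] = 0.0009459/0.03124 = 0.03028 M, so pOH = 1.52 and pH = 14.00 - 1.52 = 12.48.

12.48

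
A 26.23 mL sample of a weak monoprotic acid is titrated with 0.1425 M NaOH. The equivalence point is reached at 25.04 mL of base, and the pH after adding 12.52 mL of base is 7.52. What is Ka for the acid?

3.0 x 10^-8

12.52 mL is half of the equivalence volume, so this is the half-equivalence point where [HA] = [A^-].
At half-equivalence pH = pKa, so pKa = 7.52.
Ka = 10^(-7.52) = 3.0 x 10^-8.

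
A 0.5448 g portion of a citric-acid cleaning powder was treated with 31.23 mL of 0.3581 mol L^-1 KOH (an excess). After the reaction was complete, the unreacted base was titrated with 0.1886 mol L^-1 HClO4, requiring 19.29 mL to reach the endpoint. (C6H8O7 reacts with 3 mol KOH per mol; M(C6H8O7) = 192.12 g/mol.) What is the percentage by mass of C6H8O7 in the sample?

88.7%

Total n(KOH) added = 0.3581 x 0.03123 = 0.01118 mol.
n(HClO4) used = 0.1886 x 0.01929 = 0.003638 mol, which equals the excess n(KOH).
So n(KOH) consumed by the sample = 0.01118 - 0.003638 = 0.007545 mol.
n(C6H8O7) = 0.007545 / 3 = 0.002515 mol.
mass C6H8O7 = 0.002515 x 192.12 = 0.4832 g, so %C6H8O7 = 0.4832/0.5448 x 100 = 88.7%.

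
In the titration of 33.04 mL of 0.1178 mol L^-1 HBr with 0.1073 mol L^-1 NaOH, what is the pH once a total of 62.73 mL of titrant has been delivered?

n(acid) = 0.1178 x 0.03304 = 0.003892 mol; n(NaOH) added = 0.1073 x 0.06273 = 0.006731 mol.
Base is in excess by 0.006731 - 0.003892 = 0.002839 mol in a total volume of 0.09577 L.
[OH^-] = 0.002839/0.09577 = 0.02964 M, so pOH = 1.53 and pH = 14.00 - 1.53 = 12.47.

12.47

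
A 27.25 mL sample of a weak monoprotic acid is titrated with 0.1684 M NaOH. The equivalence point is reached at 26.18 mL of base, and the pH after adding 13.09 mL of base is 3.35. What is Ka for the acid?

13.09 mL is half of the equivalence volume, so this is the half-equivalence point where [HA] = [A^-].
At half-equivalence pH = pKa, so pKa = 3.35.
Ka = 10^(-3.35) = 4.5 x 10^-4.

4.5 x 10^-4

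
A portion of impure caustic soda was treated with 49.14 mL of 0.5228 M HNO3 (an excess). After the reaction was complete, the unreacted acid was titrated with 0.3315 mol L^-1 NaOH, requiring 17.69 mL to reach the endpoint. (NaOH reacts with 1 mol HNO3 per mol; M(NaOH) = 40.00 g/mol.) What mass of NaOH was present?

Total n(HNO3) added = 0.5228 x 0.04914 = 0.02569 mol.
n(NaOH) used = 0.3315 x 0.01769 = 0.005864 mol, which equals the excess n(HNO3).
So n(HNO3) consumed by the sample = 0.02569 - 0.005864 = 0.01983 mol.
n(NaOH) = 0.01983 / 1 = 0.01983 mol.
mass = 0.01983 mol x 40.00 g/mol = 0.793 g.

0.793 g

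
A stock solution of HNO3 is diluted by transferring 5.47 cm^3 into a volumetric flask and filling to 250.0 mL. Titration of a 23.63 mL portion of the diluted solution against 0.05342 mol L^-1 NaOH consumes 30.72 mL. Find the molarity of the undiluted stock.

n(NaOH) = 0.05342 x 0.03072 = 0.001641 mol.
n(HNO3) in the aliquot = 0.001641 mol.
[diluted HNO3] = 0.001641 / 0.02363 = 0.06945 M.
Dilution factor = 250.0/5.470 = 45.70, so [stock] = 0.06945 x 45.70 = 3.17 M.

3.17 M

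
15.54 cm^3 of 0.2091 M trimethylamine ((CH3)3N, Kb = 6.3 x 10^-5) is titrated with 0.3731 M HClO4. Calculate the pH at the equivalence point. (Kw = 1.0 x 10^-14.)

5.34

n((CH3)3N) = 0.2091 x 0.01554 = 0.003249 mol; V(HClO4) at equivalence = 0.003249/0.3731 = 0.008709 L.
At equivalence the base is fully converted to (CH3)3NH+; total volume = 0.02425 L, so [(CH3)3NH+] = 0.003249/0.02425 = 0.1340 M.
Ka((CH3)3NH+) = Kw/Kb = 1.0e-14 / 6.3 x 10^-5 = 1.59e-10.
[H^+] = sqrt(Ka x [(CH3)3NH+]) = sqrt(1.59e-10 x 0.1340) = 4.61e-6 M.
pH = -log(4.61e-6) = 5.34.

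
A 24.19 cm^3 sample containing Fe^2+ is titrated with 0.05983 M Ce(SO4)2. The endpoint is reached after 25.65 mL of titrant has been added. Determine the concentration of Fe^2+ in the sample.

n(Ce(SO4)2) = 0.05983 x 0.02565 = 0.001535 mol.
From the balanced equation, 1 mol Ce(SO4)2 reacts with 1 mol Fe^2+, so n(Fe^2+) = 0.001535 x 1/1 = 0.001535 mol.
[Fe^2+] = 0.001535 / 0.02419 L = 0.0634 M.

0.0634 M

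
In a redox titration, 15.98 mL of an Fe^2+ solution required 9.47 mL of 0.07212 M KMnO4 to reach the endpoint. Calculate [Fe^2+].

0.214 M

n(KMnO4) = 0.07212 x 0.009470 = 0.0006830 mol.
From the balanced equation, 1 mol KMnO4 reacts with 5 mol Fe^2+, so n(Fe^2+) = 0.0006830 x 5/1 = 0.003415 mol.
[Fe^2+] = 0.003415 / 0.01598 L = 0.214 M.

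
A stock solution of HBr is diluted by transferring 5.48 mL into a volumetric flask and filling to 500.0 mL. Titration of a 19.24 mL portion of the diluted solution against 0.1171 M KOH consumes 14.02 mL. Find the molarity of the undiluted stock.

n(KOH) = 0.1171 x 0.01402 = 0.001642 mol.
n(HBr) in the aliquot = 0.001642 mol.
[diluted HBr] = 0.001642 / 0.01924 = 0.08533 M.
Dilution factor = 500.0/5.480 = 91.24, so [stock] = 0.08533 x 91.24 = 7.79 M.

7.79 M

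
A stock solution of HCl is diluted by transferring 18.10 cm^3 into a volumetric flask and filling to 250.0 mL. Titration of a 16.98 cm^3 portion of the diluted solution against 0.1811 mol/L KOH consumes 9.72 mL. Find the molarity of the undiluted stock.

1.43 M

n(KOH) = 0.1811 x 0.009720 = 0.001760 mol.
n(HCl) in the aliquot = 0.001760 mol.
[diluted HCl] = 0.001760 / 0.01698 = 0.1037 M.
Dilution factor = 250.0/18.10 = 13.81, so [stock] = 0.1037 x 13.81 = 1.43 M.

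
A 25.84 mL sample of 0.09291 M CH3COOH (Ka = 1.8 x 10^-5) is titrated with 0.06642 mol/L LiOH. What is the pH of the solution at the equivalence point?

8.67

n(CH3COOH) = 0.09291 x 0.02584 = 0.002401 mol; V(LiOH) at equivalence = 0.002401/0.06642 = 0.03615 L.
At equivalence all the acid is converted to CH3COO-; total volume = 0.02584 + 0.03615 = 0.06199 L, so [CH3COO-] = 0.002401/0.06199 = 0.03873 M.
Kb = Kw/Ka = 1.0e-14 / 1.8 x 10^-5 = 5.56e-10.
[OH^-] = sqrt(Kb x [CH3COO-]) = sqrt(5.56e-10 x 0.03873) = 4.64e-6 M.
pOH = 5.33, so pH = 14.00 - 5.33 = 8.67.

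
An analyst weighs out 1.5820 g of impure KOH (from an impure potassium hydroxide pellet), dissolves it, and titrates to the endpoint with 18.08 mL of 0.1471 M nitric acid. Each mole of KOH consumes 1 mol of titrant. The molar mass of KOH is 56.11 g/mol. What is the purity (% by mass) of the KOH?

9.43%

n(HNO3) = 0.1471 x 0.01808 = 0.002660 mol.
n(KOH) = 0.002660 / 1 = 0.002660 mol.
mass of KOH = 0.002660 x 56.11 = 0.1492 g.
% purity = 0.1492 / 1.5820 x 100 = 9.43%.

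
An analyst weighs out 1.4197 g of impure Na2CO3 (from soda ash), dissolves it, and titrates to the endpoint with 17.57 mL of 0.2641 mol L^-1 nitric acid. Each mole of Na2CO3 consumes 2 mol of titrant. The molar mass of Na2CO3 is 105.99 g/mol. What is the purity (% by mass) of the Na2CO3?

17.3%

n(HNO3) = 0.2641 x 0.01757 = 0.004640 mol.
n(Na2CO3) = 0.004640 / 2 = 0.002320 mol.
mass of Na2CO3 = 0.002320 x 105.99 = 0.2459 g.
% purity = 0.2459 / 1.4197 x 100 = 17.3%.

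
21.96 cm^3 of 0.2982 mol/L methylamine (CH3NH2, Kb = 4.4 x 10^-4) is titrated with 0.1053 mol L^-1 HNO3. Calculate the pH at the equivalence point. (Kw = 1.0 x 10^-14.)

5.88

n(CH3NH2) = 0.2982 x 0.02196 = 0.006548 mol; V(HNO3) at equivalence = 0.006548/0.1053 = 0.06219 L.
At equivalence the base is fully converted to CH3NH3+; total volume = 0.08415 L, so [CH3NH3+] = 0.006548/0.08415 = 0.07782 M.
Ka(CH3NH3+) = Kw/Kb = 1.0e-14 / 4.4 x 10^-4 = 2.27e-11.
[H^+] = sqrt(Ka x [CH3NH3+]) = sqrt(2.27e-11 x 0.07782) = 1.33e-6 M.
pH = -log(1.33e-6) = 5.88.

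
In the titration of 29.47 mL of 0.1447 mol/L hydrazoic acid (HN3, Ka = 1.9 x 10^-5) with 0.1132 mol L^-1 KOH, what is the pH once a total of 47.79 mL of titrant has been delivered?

12.17

n(acid) = 0.1447 x 0.02947 = 0.004264 mol; n(KOH) added = 0.1132 x 0.04779 = 0.005410 mol.
Base is in excess by 0.005410 - 0.004264 = 0.001146 mol in a total volume of 0.07726 L.
[OH^-] = 0.001146/0.07726 = 0.01483 M, so pOH = 1.83 and pH = 14.00 - 1.83 = 12.17.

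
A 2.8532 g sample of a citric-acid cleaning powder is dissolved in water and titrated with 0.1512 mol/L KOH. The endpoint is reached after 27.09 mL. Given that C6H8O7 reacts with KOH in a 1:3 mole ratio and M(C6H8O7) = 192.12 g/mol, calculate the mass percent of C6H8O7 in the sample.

n(KOH) = 0.1512 x 0.02709 = 0.004096 mol.
n(C6H8O7) = 0.004096 / 3 = 0.001365 mol.
mass of C6H8O7 = 0.001365 x 192.12 = 0.2623 g.
% purity = 0.2623 / 2.8532 x 100 = 9.19%.

9.19%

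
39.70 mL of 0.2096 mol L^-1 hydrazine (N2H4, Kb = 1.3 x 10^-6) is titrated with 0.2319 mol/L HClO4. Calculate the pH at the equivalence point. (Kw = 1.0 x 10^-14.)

n(N2H4) = 0.2096 x 0.03970 = 0.008321 mol; V(HClO4) at equivalence = 0.008321/0.2319 = 0.03588 L.
At equivalence the base is fully converted to N2H5+; total volume = 0.07558 L, so [N2H5+] = 0.008321/0.07558 = 0.1101 M.
Ka(N2H5+) = Kw/Kb = 1.0e-14 / 1.3 x 10^-6 = 7.69e-9.
[H^+] = sqrt(Ka x [N2H5+]) = sqrt(7.69e-9 x 0.1101) = 2.91e-5 M.
pH = -log(2.91e-5) = 4.54.

4.54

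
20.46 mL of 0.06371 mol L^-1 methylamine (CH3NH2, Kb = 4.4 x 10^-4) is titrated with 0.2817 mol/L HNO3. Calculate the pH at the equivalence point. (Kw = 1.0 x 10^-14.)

5.96

n(CH3NH2) = 0.06371 x 0.02046 = 0.001304 mol; V(HNO3) at equivalence = 0.001304/0.2817 = 0.004627 L.
At equivalence the base is fully converted to CH3NH3+; total volume = 0.02509 L, so [CH3NH3+] = 0.001304/0.02509 = 0.05196 M.
Ka(CH3NH3+) = Kw/Kb = 1.0e-14 / 4.4 x 10^-4 = 2.27e-11.
[H^+] = sqrt(Ka x [CH3NH3+]) = sqrt(2.27e-11 x 0.05196) = 1.09e-6 M.
pH = -log(1.09e-6) = 5.96.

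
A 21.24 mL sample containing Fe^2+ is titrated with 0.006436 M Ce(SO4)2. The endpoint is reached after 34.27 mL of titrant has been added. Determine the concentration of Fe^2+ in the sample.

0.0104 M

n(Ce(SO4)2) = 0.006436 x 0.03427 = 0.0002206 mol.
From the balanced equation, 1 mol Ce(SO4)2 reacts with 1 mol Fe^2+, so n(Fe^2+) = 0.0002206 x 1/1 = 0.0002206 mol.
[Fe^2+] = 0.0002206 / 0.02124 L = 0.0104 M.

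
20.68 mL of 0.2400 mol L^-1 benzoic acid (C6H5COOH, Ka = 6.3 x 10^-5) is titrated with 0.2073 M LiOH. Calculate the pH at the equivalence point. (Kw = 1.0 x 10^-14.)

8.62

n(C6H5COOH) = 0.2400 x 0.02068 = 0.004963 mol; V(LiOH) at equivalence = 0.004963/0.2073 = 0.02394 L.
At equivalence all the acid is converted to C6H5COO-; total volume = 0.02068 + 0.02394 = 0.04462 L, so [C6H5COO-] = 0.004963/0.04462 = 0.1112 M.
Kb = Kw/Ka = 1.0e-14 / 6.3 x 10^-5 = 1.59e-10.
[OH^-] = sqrt(Kb x [C6H5COO-]) = sqrt(1.59e-10 x 0.1112) = 4.20e-6 M.
pOH = 5.38, so pH = 14.00 - 5.38 = 8.62.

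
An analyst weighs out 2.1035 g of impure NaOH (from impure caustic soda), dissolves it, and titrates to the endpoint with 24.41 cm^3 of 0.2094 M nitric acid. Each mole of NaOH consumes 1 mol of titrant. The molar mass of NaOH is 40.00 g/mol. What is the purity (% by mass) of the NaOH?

9.72%

n(HNO3) = 0.2094 x 0.02441 = 0.005111 mol.
n(NaOH) = 0.005111 / 1 = 0.005111 mol.
mass of NaOH = 0.005111 x 40.00 = 0.2045 g.
% purity = 0.2045 / 2.1035 x 100 = 9.72%.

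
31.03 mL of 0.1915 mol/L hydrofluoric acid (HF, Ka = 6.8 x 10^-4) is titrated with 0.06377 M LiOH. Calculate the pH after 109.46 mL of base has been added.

n(acid) = 0.1915 x 0.03103 = 0.005942 mol; n(LiOH) added = 0.06377 x 0.1095 = 0.006980 mol.
Base is in excess by 0.006980 - 0.005942 = 0.001038 mol in a total volume of 0.1405 L.
[OH^-] = 0.001038/0.1405 = 0.007389 M, so pOH = 2.13 and pH = 14.00 - 2.13 = 11.87.

11.87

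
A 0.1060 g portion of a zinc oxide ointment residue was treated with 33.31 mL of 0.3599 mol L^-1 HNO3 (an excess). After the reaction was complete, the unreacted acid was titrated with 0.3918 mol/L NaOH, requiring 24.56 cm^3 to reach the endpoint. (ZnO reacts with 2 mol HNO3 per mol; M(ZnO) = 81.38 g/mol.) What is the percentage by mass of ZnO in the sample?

90.8%

Total n(HNO3) added = 0.3599 x 0.03331 = 0.01199 mol.
n(NaOH) used = 0.3918 x 0.02456 = 0.009623 mol, which equals the excess n(HNO3).
So n(HNO3) consumed by the sample = 0.01199 - 0.009623 = 0.002366 mol.
n(ZnO) = 0.002366 / 2 = 0.001183 mol.
mass ZnO = 0.001183 x 81.38 = 0.09626 g, so %ZnO = 0.09626/0.1060 x 100 = 90.8%.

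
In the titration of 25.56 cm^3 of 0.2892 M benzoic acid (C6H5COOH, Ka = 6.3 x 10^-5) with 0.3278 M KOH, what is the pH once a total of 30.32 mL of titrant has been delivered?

n(acid) = 0.2892 x 0.02556 = 0.007392 mol; n(KOH) added = 0.3278 x 0.03032 = 0.009939 mol.
Base is in excess by 0.009939 - 0.007392 = 0.002547 mol in a total volume of 0.05588 L.
[OH^-] = 0.002547/0.05588 = 0.04558 M, so pOH = 1.34 and pH = 14.00 - 1.34 = 12.66.

12.66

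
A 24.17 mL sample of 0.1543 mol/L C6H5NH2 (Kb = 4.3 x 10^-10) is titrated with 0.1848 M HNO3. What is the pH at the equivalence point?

2.85

n(C6H5NH2) = 0.1543 x 0.02417 = 0.003729 mol; V(HNO3) at equivalence = 0.003729/0.1848 = 0.02018 L.
At equivalence the base is fully converted to C6H5NH3+; total volume = 0.04435 L, so [C6H5NH3+] = 0.003729/0.04435 = 0.08409 M.
Ka(C6H5NH3+) = Kw/Kb = 1.0e-14 / 4.3 x 10^-10 = 2.33e-5.
[H^+] = sqrt(Ka x [C6H5NH3+]) = sqrt(2.33e-5 x 0.08409) = 0.00140 M.
pH = -log(0.00140) = 2.85.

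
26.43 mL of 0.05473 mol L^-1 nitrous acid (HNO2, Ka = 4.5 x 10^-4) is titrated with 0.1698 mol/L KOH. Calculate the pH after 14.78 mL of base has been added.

12.41

n(acid) = 0.05473 x 0.02643 = 0.001447 mol; n(KOH) added = 0.1698 x 0.01478 = 0.002510 mol.
Base is in excess by 0.002510 - 0.001447 = 0.001063 mol in a total volume of 0.04121 L.
[OH^-] = 0.001063/0.04121 = 0.02580 M, so pOH = 1.59 and pH = 14.00 - 1.59 = 12.41.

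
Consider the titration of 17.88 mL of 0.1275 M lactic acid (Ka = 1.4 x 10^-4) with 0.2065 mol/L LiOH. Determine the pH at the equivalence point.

8.38

n(HC3H5O3) = 0.1275 x 0.01788 = 0.002280 mol; V(LiOH) at equivalence = 0.002280/0.2065 = 0.01104 L.
At equivalence all the acid is converted to C3H5O3-; total volume = 0.01788 + 0.01104 = 0.02892 L, so [C3H5O3-] = 0.002280/0.02892 = 0.07883 M.
Kb = Kw/Ka = 1.0e-14 / 1.4 x 10^-4 = 7.14e-11.
[OH^-] = sqrt(Kb x [C3H5O3-]) = sqrt(7.14e-11 x 0.07883) = 2.37e-6 M.
pOH = 5.62, so pH = 14.00 - 5.62 = 8.38.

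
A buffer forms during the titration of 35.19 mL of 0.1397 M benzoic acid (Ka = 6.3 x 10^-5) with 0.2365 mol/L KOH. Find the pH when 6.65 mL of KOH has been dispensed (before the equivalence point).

Initial n(C6H5COOH) = 0.1397 x 0.03519 = 0.004916 mol.
n(KOH) added = 0.2365 x 0.006650 = 0.001573 mol, converting that many moles of C6H5COOH to C6H5COO-.
Remaining n(C6H5COOH) = 0.003343 mol; n(C6H5COO-) = 0.001573 mol.
By Henderson-Hasselbalch, pH = pKa + log([A^-]/[HA]) = 4.20 + log(0.001573/0.003343) = 4.20 + (-0.33) = 3.87.

3.87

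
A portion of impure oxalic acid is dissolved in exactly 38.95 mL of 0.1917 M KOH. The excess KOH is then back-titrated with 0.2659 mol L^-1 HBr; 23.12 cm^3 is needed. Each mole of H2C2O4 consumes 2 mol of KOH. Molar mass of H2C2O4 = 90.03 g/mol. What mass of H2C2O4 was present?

0.0594 g

Total n(KOH) added = 0.1917 x 0.03895 = 0.007467 mol.
n(HBr) used = 0.2659 x 0.02312 = 0.006148 mol, which equals the excess n(KOH).
So n(KOH) consumed by the sample = 0.007467 - 0.006148 = 0.001319 mol.
n(H2C2O4) = 0.001319 / 2 = 0.0006596 mol.
mass = 0.0006596 mol x 90.03 g/mol = 0.0594 g.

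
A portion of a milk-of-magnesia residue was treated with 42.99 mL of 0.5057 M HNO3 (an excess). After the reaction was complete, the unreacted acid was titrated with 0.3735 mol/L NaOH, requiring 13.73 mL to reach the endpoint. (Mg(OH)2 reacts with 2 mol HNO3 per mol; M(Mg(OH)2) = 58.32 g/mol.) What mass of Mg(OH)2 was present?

0.484 g

Total n(HNO3) added = 0.5057 x 0.04299 = 0.02174 mol.
n(NaOH) used = 0.3735 x 0.01373 = 0.005128 mol, which equals the excess n(HNO3).
So n(HNO3) consumed by the sample = 0.02174 - 0.005128 = 0.01661 mol.
n(Mg(OH)2) = 0.01661 / 2 = 0.008306 mol.
mass = 0.008306 mol x 58.32 g/mol = 0.484 g.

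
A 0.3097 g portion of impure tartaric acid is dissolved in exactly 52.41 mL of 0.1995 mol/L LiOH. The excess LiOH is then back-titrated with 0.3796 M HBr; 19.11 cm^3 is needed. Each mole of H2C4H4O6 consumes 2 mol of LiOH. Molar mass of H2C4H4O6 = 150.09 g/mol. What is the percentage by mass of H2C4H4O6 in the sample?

Total n(LiOH) added = 0.1995 x 0.05241 = 0.01046 mol.
n(HBr) used = 0.3796 x 0.01911 = 0.007254 mol, which equals the excess n(LiOH).
So n(LiOH) consumed by the sample = 0.01046 - 0.007254 = 0.003202 mol.
n(H2C4H4O6) = 0.003202 / 2 = 0.001601 mol.
mass H2C4H4O6 = 0.001601 x 150.09 = 0.2403 g, so %H2C4H4O6 = 0.2403/0.3097 x 100 = 77.6%.

77.6%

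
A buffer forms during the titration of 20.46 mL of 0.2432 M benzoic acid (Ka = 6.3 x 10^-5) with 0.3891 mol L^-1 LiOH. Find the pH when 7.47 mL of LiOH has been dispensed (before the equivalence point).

4.35

Initial n(C6H5COOH) = 0.2432 x 0.02046 = 0.004976 mol.
n(LiOH) added = 0.3891 x 0.007470 = 0.002907 mol, converting that many moles of C6H5COOH to C6H5COO-.
Remaining n(C6H5COOH) = 0.002069 mol; n(C6H5COO-) = 0.002907 mol.
By Henderson-Hasselbalch, pH = pKa + log([A^-]/[HA]) = 4.20 + log(0.002907/0.002069) = 4.20 + (+0.15) = 4.35.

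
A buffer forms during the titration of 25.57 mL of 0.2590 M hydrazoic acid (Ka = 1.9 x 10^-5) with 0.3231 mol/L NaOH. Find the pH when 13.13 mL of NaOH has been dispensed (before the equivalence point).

4.97

Initial n(HN3) = 0.2590 x 0.02557 = 0.006623 mol.
n(NaOH) added = 0.3231 x 0.01313 = 0.004242 mol, converting that many moles of HN3 to N3-.
Remaining n(HN3) = 0.002380 mol; n(N3-) = 0.004242 mol.
By Henderson-Hasselbalch, pH = pKa + log([A^-]/[HA]) = 4.72 + log(0.004242/0.002380) = 4.72 + (+0.25) = 4.97.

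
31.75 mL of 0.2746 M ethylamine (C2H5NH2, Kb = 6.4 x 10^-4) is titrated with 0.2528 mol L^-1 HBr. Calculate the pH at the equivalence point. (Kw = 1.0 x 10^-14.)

5.84

n(C2H5NH2) = 0.2746 x 0.03175 = 0.008719 mol; V(HBr) at equivalence = 0.008719/0.2528 = 0.03449 L.
At equivalence the base is fully converted to C2H5NH3+; total volume = 0.06624 L, so [C2H5NH3+] = 0.008719/0.06624 = 0.1316 M.
Ka(C2H5NH3+) = Kw/Kb = 1.0e-14 / 6.4 x 10^-4 = 1.56e-11.
[H^+] = sqrt(Ka x [C2H5NH3+]) = sqrt(1.56e-11 x 0.1316) = 1.43e-6 M.
pH = -log(1.43e-6) = 5.84.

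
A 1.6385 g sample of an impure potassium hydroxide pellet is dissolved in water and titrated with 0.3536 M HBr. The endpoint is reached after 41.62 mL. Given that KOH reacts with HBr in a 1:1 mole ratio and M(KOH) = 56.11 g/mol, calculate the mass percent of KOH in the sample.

n(HBr) = 0.3536 x 0.04162 = 0.01472 mol.
n(KOH) = 0.01472 / 1 = 0.01472 mol.
mass of KOH = 0.01472 x 56.11 = 0.8258 g.
% purity = 0.8258 / 1.6385 x 100 = 50.4%.

50.4%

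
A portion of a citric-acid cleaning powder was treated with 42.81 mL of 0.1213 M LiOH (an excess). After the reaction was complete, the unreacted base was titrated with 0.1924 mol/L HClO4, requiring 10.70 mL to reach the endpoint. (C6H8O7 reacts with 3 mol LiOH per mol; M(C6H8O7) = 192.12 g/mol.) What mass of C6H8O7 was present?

Total n(LiOH) added = 0.1213 x 0.04281 = 0.005193 mol.
n(HClO4) used = 0.1924 x 0.01070 = 0.002059 mol, which equals the excess n(LiOH).
So n(LiOH) consumed by the sample = 0.005193 - 0.002059 = 0.003134 mol.
n(C6H8O7) = 0.003134 / 3 = 0.001045 mol.
mass = 0.001045 mol x 192.12 g/mol = 0.201 g.

0.201 g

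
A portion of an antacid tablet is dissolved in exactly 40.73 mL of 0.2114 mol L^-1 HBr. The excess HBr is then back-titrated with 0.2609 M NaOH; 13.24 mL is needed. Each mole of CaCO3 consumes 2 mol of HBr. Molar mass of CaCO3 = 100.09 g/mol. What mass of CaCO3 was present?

0.258 g

Total n(HBr) added = 0.2114 x 0.04073 = 0.008610 mol.
n(NaOH) used = 0.2609 x 0.01324 = 0.003454 mol, which equals the excess n(HBr).
So n(HBr) consumed by the sample = 0.008610 - 0.003454 = 0.005156 mol.
n(CaCO3) = 0.005156 / 2 = 0.002578 mol.
mass = 0.002578 mol x 100.09 g/mol = 0.258 g.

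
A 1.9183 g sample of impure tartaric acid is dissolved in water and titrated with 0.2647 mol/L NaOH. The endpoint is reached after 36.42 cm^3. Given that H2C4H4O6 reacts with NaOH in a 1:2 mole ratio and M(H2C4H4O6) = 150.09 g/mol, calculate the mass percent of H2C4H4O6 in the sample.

n(NaOH) = 0.2647 x 0.03642 = 0.009640 mol.
n(H2C4H4O6) = 0.009640 / 2 = 0.004820 mol.
mass of H2C4H4O6 = 0.004820 x 150.09 = 0.7235 g.
% purity = 0.7235 / 1.9183 x 100 = 37.7%.

37.7%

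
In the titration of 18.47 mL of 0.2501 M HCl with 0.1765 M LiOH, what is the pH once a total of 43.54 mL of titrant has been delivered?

12.69

n(acid) = 0.2501 x 0.01847 = 0.004619 mol; n(LiOH) added = 0.1765 x 0.04354 = 0.007685 mol.
Base is in excess by 0.007685 - 0.004619 = 0.003065 mol in a total volume of 0.06201 L.
[OH^-] = 0.003065/0.06201 = 0.04943 M, so pOH = 1.31 and pH = 14.00 - 1.31 = 12.69.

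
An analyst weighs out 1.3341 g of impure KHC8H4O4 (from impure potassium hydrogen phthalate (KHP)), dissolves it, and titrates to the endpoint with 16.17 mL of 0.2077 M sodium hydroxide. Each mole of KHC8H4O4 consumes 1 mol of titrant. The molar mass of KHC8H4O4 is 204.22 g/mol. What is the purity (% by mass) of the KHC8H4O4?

n(NaOH) = 0.2077 x 0.01617 = 0.003359 mol.
n(KHC8H4O4) = 0.003359 / 1 = 0.003359 mol.
mass of KHC8H4O4 = 0.003359 x 204.22 = 0.6859 g.
% purity = 0.6859 / 1.3341 x 100 = 51.4%.

51.4%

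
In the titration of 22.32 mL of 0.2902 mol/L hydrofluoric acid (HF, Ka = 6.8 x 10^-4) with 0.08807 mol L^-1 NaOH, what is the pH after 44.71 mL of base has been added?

Initial n(HF) = 0.2902 x 0.02232 = 0.006477 mol.
n(NaOH) added = 0.08807 x 0.04471 = 0.003938 mol, converting that many moles of HF to F-.
Remaining n(HF) = 0.002540 mol; n(F-) = 0.003938 mol.
By Henderson-Hasselbalch, pH = pKa + log([A^-]/[HA]) = 3.17 + log(0.003938/0.002540) = 3.17 + (+0.19) = 3.36.

3.36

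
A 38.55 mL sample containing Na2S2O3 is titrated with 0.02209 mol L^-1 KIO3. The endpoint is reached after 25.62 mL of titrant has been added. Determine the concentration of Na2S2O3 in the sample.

0.0881 M

n(KIO3) = 0.02209 x 0.02562 = 0.0005659 mol.
From the balanced equation, 1 mol KIO3 reacts with 6 mol Na2S2O3, so n(Na2S2O3) = 0.0005659 x 6/1 = 0.003396 mol.
[Na2S2O3] = 0.003396 / 0.03855 L = 0.0881 M.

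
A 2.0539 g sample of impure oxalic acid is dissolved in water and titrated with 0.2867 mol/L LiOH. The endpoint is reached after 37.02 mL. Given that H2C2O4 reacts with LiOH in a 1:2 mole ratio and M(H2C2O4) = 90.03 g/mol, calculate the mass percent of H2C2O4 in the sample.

23.3%

n(LiOH) = 0.2867 x 0.03702 = 0.01061 mol.
n(H2C2O4) = 0.01061 / 2 = 0.005307 mol.
mass of H2C2O4 = 0.005307 x 90.03 = 0.4778 g.
% purity = 0.4778 / 2.0539 x 100 = 23.3%.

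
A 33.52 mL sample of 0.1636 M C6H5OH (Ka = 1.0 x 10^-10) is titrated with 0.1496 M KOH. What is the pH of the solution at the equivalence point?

n(C6H5OH) = 0.1636 x 0.03352 = 0.005484 mol; V(KOH) at equivalence = 0.005484/0.1496 = 0.03666 L.
At equivalence all the acid is converted to C6H5O-; total volume = 0.03352 + 0.03666 = 0.07018 L, so [C6H5O-] = 0.005484/0.07018 = 0.07814 M.
Kb = Kw/Ka = 1.0e-14 / 1.0 x 10^-10 = 0.000100.
[OH^-] = sqrt(Kb x [C6H5O-]) = sqrt(0.000100 x 0.07814) = 0.00280 M.
pOH = 2.55, so pH = 14.00 - 2.55 = 11.45.

11.45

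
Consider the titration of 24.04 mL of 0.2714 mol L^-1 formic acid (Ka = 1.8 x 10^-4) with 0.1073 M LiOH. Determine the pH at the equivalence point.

n(HCOOH) = 0.2714 x 0.02404 = 0.006524 mol; V(LiOH) at equivalence = 0.006524/0.1073 = 0.06081 L.
At equivalence all the acid is converted to HCOO-; total volume = 0.02404 + 0.06081 = 0.08485 L, so [HCOO-] = 0.006524/0.08485 = 0.07690 M.
Kb = Kw/Ka = 1.0e-14 / 1.8 x 10^-4 = 5.56e-11.
[OH^-] = sqrt(Kb x [HCOO-]) = sqrt(5.56e-11 x 0.07690) = 2.07e-6 M.
pOH = 5.68, so pH = 14.00 - 5.68 = 8.32.

8.32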